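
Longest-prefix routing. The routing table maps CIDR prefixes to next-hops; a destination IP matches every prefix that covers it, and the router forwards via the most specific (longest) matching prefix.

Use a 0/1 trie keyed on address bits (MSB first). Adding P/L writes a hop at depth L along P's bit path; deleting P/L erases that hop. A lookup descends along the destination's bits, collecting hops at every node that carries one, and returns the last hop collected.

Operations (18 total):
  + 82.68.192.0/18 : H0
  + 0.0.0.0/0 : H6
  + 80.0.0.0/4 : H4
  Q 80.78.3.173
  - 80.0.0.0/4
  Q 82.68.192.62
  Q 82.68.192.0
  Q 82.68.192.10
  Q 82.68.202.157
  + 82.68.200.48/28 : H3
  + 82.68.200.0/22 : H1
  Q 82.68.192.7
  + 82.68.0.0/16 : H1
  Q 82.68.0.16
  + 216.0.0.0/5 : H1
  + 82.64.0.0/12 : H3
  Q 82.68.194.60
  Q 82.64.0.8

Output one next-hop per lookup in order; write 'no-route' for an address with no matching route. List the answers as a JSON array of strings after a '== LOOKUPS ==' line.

Process each operation:
  + 82.68.192.0/18 (H0) depth=18
  + 0.0.0.0/0 (H6) depth=0
  + 80.0.0.0/4 (H4) depth=4
  lookup 80.78.3.173: bits 010100 walk d0:H6→d1:-→d2:-→d3:-→d4:H4→d5:-→d6:- -> H4
  - 80.0.0.0/4 clear@4
  lookup 82.68.192.62: bits 010100100100010011 walk d0:H6→d1:-→d2:-→d3:-→d4:-→d5:-→d6:-→d7:-→d8:-→d9:-→d10:-→d11:-→d12:-→d13:-→d14:-→d15:-→d16:-→d17:-→d18:H0 -> H0
  lookup 82.68.192.0: bits 010100100100010011 walk d0:H6→d1:-→d2:-→d3:-→d4:-→d5:-→d6:-→d7:-→d8:-→d9:-→d10:-→d11:-→d12:-→d13:-→d14:-→d15:-→d16:-→d17:-→d18:H0 -> H0
  lookup 82.68.192.10: bits 010100100100010011 walk d0:H6→d1:-→d2:-→d3:-→d4:-→d5:-→d6:-→d7:-→d8:-→d9:-→d10:-→d11:-→d12:-→d13:-→d14:-→d15:-→d16:-→d17:-→d18:H0 -> H0
  lookup 82.68.202.157: bits 010100100100010011 walk d0:H6→d1:-→d2:-→d3:-→d4:-→d5:-→d6:-→d7:-→d8:-→d9:-→d10:-→d11:-→d12:-→d13:-→d14:-→d15:-→d16:-→d17:-→d18:H0 -> H0
  + 82.68.200.48/28 (H3) depth=28
  + 82.68.200.0/22 (H1) depth=22
  lookup 82.68.192.7: bits 01010010010001001100 walk d0:H6→d1:-→d2:-→d3:-→d4:-→d5:-→d6:-→d7:-→d8:-→d9:-→d10:-→d11:-→d12:-→d13:-→d14:-→d15:-→d16:-→d17:-→d18:H0→d19:-→d20:- -> H0
  + 82.68.0.0/16 (H1) depth=16
  lookup 82.68.0.16: bits 0101001001000100 walk d0:H6→d1:-→d2:-→d3:-→d4:-→d5:-→d6:-→d7:-→d8:-→d9:-→d10:-→d11:-→d12:-→d13:-→d14:-→d15:-→d16:H1 -> H1
  + 216.0.0.0/5 (H1) depth=5
  + 82.64.0.0/12 (H3) depth=12
  lookup 82.68.194.60: bits 01010010010001001100 walk d0:H6→d1:-→d2:-→d3:-→d4:-→d5:-→d6:-→d7:-→d8:-→d9:-→d10:-→d11:-→d12:H3→d13:-→d14:-→d15:-→d16:H1→d17:-→d18:H0→d19:-→d20:- -> H0
  lookup 82.64.0.8: bits 0101001001000 walk d0:H6→d1:-→d2:-→d3:-→d4:-→d5:-→d6:-→d7:-→d8:-→d9:-→d10:-→d11:-→d12:H3→d13:- -> H3

== LOOKUPS ==
["H4","H0","H0","H0","H0","H0","H1","H0","H3"]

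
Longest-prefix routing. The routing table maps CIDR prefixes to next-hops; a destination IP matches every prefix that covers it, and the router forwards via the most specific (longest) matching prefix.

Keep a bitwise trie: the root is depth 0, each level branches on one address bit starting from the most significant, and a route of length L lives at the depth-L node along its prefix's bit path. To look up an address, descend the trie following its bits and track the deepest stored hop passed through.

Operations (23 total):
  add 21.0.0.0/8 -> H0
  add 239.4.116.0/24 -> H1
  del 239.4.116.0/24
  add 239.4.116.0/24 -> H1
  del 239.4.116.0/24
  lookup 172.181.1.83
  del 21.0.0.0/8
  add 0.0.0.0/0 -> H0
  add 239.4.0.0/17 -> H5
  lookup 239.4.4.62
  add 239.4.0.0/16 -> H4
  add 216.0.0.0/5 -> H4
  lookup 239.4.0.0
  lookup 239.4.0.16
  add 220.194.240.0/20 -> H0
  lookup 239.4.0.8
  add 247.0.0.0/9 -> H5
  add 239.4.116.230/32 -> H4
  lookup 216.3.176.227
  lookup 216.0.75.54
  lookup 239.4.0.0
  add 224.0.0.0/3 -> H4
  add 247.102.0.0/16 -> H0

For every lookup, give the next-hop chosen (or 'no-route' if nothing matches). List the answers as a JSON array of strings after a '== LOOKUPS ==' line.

Process each operation:
  + 21.0.0.0/8 (H0) depth=8
  + 239.4.116.0/24 (H1) depth=24
  del 239.4.116.0/24 (clear depth 24)
  + 239.4.116.0/24 (H1) depth=24
  del 239.4.116.0/24 (clear depth 24)
  lookup 172.181.1.83: bits 1 walk d0:-→d1:- -> no-route
  del 21.0.0.0/8 (clear depth 8)
  + 0.0.0.0/0 (H0) depth=0
  + 239.4.0.0/17 (H5) depth=17
  lookup 239.4.4.62: bits 11101111000001000 walk d0:H0→d1:-→d2:-→d3:-→d4:-→d5:-→d6:-→d7:-→d8:-→d9:-→d10:-→d11:-→d12:-→d13:-→d14:-→d15:-→d16:-→d17:H5 -> H5
  + 239.4.0.0/16 (H4) depth=16
  + 216.0.0.0/5 (H4) depth=5
  lookup 239.4.0.0: bits 11101111000001000 walk d0:H0→d1:-→d2:-→d3:-→d4:-→d5:-→d6:-→d7:-→d8:-→d9:-→d10:-→d11:-→d12:-→d13:-→d14:-→d15:-→d16:H4→d17:H5 -> H5
  lookup 239.4.0.16: bits 11101111000001000 walk d0:H0→d1:-→d2:-→d3:-→d4:-→d5:-→d6:-→d7:-→d8:-→d9:-→d10:-→d11:-→d12:-→d13:-→d14:-→d15:-→d16:H4→d17:H5 -> H5
  + 220.194.240.0/20 (H0) depth=20
  lookup 239.4.0.8: bits 11101111000001000 walk d0:H0→d1:-→d2:-→d3:-→d4:-→d5:-→d6:-→d7:-→d8:-→d9:-→d10:-→d11:-→d12:-→d13:-→d14:-→d15:-→d16:H4→d17:H5 -> H5
  + 247.0.0.0/9 (H5) depth=9
  + 239.4.116.230/32 (H4) depth=32
  lookup 216.3.176.227: bits 11011 walk d0:H0→d1:-→d2:-→d3:-→d4:-→d5:H4 -> H4
  lookup 216.0.75.54: bits 11011 walk d0:H0→d1:-→d2:-→d3:-→d4:-→d5:H4 -> H4
  lookup 239.4.0.0: bits 11101111000001000 walk d0:H0→d1:-→d2:-→d3:-→d4:-→d5:-→d6:-→d7:-→d8:-→d9:-→d10:-→d11:-→d12:-→d13:-→d14:-→d15:-→d16:H4→d17:H5 -> H5
  + 224.0.0.0/3 (H4) depth=3
  + 247.102.0.0/16 (H0) depth=16

== LOOKUPS ==
["no-route","H5","H5","H5","H5","H4","H4","H5"]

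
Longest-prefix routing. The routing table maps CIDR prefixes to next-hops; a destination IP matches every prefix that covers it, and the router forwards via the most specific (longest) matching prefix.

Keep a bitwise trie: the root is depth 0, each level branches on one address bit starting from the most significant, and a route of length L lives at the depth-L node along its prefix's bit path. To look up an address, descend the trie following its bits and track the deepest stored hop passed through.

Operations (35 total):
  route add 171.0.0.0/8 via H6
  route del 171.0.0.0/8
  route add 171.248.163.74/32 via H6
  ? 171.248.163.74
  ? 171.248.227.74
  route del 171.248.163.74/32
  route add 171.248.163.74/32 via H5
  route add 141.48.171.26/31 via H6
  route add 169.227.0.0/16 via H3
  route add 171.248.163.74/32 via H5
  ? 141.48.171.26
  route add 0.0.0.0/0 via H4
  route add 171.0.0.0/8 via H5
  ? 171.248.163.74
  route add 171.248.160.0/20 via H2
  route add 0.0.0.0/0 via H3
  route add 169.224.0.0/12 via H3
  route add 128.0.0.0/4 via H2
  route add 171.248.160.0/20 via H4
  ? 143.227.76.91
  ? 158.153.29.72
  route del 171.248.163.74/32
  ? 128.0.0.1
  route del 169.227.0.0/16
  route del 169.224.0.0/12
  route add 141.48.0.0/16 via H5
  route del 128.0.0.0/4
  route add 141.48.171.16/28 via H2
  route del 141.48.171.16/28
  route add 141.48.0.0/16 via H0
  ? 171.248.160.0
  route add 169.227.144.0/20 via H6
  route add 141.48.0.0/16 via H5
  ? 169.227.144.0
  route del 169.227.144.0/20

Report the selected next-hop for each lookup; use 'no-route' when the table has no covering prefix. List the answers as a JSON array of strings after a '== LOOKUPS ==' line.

Trace:
  add 171.0.0.0/8 -> H6 at depth 8
  del 171.0.0.0/8 (clear depth 8)
  add 171.248.163.74/32 -> H6 at depth 32
  lookup 171.248.163.74: bits 10101011111110001010001101001010 walk d0:-→d1:-→d2:-→d3:-→d4:-→d5:-→d6:-→d7:-→d8:-→d9:-→d10:-→d11:-→d12:-→d13:-→d14:-→d15:-→d16:-→d17:-→d18:-→d19:-→d20:-→d21:-→d22:-→d23:-→d24:-→d25:-→d26:-→d27:-→d28:-→d29:-→d30:-→d31:-→d32:H6 -> H6
  lookup 171.248.227.74: bits 10101011111110001 walk d0:-→d1:-→d2:-→d3:-→d4:-→d5:-→d6:-→d7:-→d8:-→d9:-→d10:-→d11:-→d12:-→d13:-→d14:-→d15:-→d16:-→d17:- -> no-route
  del 171.248.163.74/32 (clear depth 32)
  add 171.248.163.74/32 -> H5 at depth 32
  add 141.48.171.26/31 -> H6 at depth 31
  add 169.227.0.0/16 -> H3 at depth 16
  add 171.248.163.74/32 -> H5 at depth 32
  lookup 141.48.171.26: bits 1000110100110000101010110001101 walk d0:-→d1:-→d2:-→d3:-→d4:-→d5:-→d6:-→d7:-→d8:-→d9:-→d10:-→d11:-→d12:-→d13:-→d14:-→d15:-→d16:-→d17:-→d18:-→d19:-→d20:-→d21:-→d22:-→d23:-→d24:-→d25:-→d26:-→d27:-→d28:-→d29:-→d30:-→d31:H6 -> H6
  add 0.0.0.0/0 -> H4 at depth 0
  add 171.0.0.0/8 -> H5 at depth 8
  lookup 171.248.163.74: bits 10101011111110001010001101001010 walk d0:H4→d1:-→d2:-→d3:-→d4:-→d5:-→d6:-→d7:-→d8:H5→d9:-→d10:-→d11:-→d12:-→d13:-→d14:-→d15:-→d16:-→d17:-→d18:-→d19:-→d20:-→d21:-→d22:-→d23:-→d24:-→d25:-→d26:-→d27:-→d28:-→d29:-→d30:-→d31:-→d32:H5 -> H5
  add 171.248.160.0/20 -> H2 at depth 20
  add 0.0.0.0/0 -> H3 at depth 0
  add 169.224.0.0/12 -> H3 at depth 12
  add 128.0.0.0/4 -> H2 at depth 4
  add 171.248.160.0/20 -> H4 at depth 20
  lookup 143.227.76.91: bits 100011 walk d0:H3→d1:-→d2:-→d3:-→d4:H2→d5:-→d6:- -> H2
  lookup 158.153.29.72: bits 100 walk d0:H3→d1:-→d2:-→d3:- -> H3
  del 171.248.163.74/32 (clear depth 32)
  lookup 128.0.0.1: bits 1000 walk d0:H3→d1:-→d2:-→d3:-→d4:H2 -> H2
  del 169.227.0.0/16 (clear depth 16)
  del 169.224.0.0/12 (clear depth 12)
  add 141.48.0.0/16 -> H5 at depth 16
  del 128.0.0.0/4 (clear depth 4)
  add 141.48.171.16/28 -> H2 at depth 28
  del 141.48.171.16/28 (clear depth 28)
  add 141.48.0.0/16 -> H0 at depth 16
  lookup 171.248.160.0: bits 1010101111111000101000 walk d0:H3→d1:-→d2:-→d3:-→d4:-→d5:-→d6:-→d7:-→d8:H5→d9:-→d10:-→d11:-→d12:-→d13:-→d14:-→d15:-→d16:-→d17:-→d18:-→d19:-→d20:H4→d21:-→d22:- -> H4
  add 169.227.144.0/20 -> H6 at depth 20
  add 141.48.0.0/16 -> H5 at depth 16
  lookup 169.227.144.0: bits 10101001111000111001 walk d0:H3→d1:-→d2:-→d3:-→d4:-→d5:-→d6:-→d7:-→d8:-→d9:-→d10:-→d11:-→d12:-→d13:-→d14:-→d15:-→d16:-→d17:-→d18:-→d19:-→d20:H6 -> H6
  del 169.227.144.0/20 (clear depth 20)

== LOOKUPS ==
["H6","no-route","H6","H5","H2","H3","H2","H4","H6"]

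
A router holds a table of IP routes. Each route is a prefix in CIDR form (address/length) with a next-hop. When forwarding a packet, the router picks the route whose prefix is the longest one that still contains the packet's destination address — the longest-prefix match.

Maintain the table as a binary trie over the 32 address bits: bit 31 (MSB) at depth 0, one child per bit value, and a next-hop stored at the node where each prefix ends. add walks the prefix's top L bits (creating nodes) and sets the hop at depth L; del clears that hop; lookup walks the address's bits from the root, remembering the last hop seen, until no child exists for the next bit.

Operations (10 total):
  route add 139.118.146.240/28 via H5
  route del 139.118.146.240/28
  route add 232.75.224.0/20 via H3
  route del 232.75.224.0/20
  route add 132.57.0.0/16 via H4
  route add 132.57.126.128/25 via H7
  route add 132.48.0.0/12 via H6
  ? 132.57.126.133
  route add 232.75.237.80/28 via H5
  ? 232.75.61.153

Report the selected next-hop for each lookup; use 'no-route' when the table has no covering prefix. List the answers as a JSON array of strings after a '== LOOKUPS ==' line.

Process each operation:
  + 139.118.146.240/28 (H5) depth=28
  del 139.118.146.240/28 (clear depth 28)
  + 232.75.224.0/20 (H3) depth=20
  del 232.75.224.0/20 (clear depth 20)
  + 132.57.0.0/16 (H4) depth=16
  + 132.57.126.128/25 (H7) depth=25
  + 132.48.0.0/12 (H6) depth=12
  Q 132.57.126.133: descend 1000010000111001011111101 ; hops seen [H6,H4,H7] ; pick H7
  + 232.75.237.80/28 (H5) depth=28
  Q 232.75.61.153: descend 1110100001001011 ; hops seen [∅] ; pick no-route

== LOOKUPS ==
["H7","no-route"]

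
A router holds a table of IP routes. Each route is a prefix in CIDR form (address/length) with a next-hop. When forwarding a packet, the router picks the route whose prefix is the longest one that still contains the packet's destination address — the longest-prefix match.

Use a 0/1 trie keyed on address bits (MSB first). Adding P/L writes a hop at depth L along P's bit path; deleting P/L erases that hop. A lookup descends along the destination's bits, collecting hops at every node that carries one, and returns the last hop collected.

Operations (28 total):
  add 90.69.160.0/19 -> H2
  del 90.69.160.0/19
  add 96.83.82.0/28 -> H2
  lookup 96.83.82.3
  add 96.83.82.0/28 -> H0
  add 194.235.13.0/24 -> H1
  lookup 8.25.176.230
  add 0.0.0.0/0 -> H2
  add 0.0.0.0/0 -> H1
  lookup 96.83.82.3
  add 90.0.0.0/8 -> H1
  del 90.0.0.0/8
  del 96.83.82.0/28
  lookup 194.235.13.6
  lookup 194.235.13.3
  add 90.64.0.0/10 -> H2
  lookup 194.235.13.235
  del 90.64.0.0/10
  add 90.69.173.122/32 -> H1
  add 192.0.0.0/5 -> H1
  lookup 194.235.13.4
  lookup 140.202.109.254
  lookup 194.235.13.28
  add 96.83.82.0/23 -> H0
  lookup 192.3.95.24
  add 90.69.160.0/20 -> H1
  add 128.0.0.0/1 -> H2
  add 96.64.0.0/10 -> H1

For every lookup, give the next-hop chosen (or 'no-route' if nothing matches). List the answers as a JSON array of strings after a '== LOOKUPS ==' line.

Apply in order:
  add 90.69.160.0/19 -> H2 at depth 19
  del 90.69.160.0/19 (clear depth 19)
  add 96.83.82.0/28 -> H2 at depth 28
  ? 96.83.82.3  path d0:-→d1:-→d2:-→d3:-→d4:-→d5:-→d6:-→d7:-→d8:-→d9:-→d10:-→d11:-→d12:-→d13:-→d14:-→d15:-→d16:-→d17:-→d18:-→d19:-→d20:-→d21:-→d22:-→d23:-→d24:-→d25:-→d26:-→d27:-→d28:H2  best=H2
  add 96.83.82.0/28 -> H0 at depth 28
  add 194.235.13.0/24 -> H1 at depth 24
  ? 8.25.176.230  path d0:-→d1:-  best=no-route
  add 0.0.0.0/0 -> H2 at depth 0
  add 0.0.0.0/0 -> H1 at depth 0
  ? 96.83.82.3  path d0:H1→d1:-→d2:-→d3:-→d4:-→d5:-→d6:-→d7:-→d8:-→d9:-→d10:-→d11:-→d12:-→d13:-→d14:-→d15:-→d16:-→d17:-→d18:-→d19:-→d20:-→d21:-→d22:-→d23:-→d24:-→d25:-→d26:-→d27:-→d28:H0  best=H0
  add 90.0.0.0/8 -> H1 at depth 8
  del 90.0.0.0/8 (clear depth 8)
  del 96.83.82.0/28 (clear depth 28)
  ? 194.235.13.6  path d0:H1→d1:-→d2:-→d3:-→d4:-→d5:-→d6:-→d7:-→d8:-→d9:-→d10:-→d11:-→d12:-→d13:-→d14:-→d15:-→d16:-→d17:-→d18:-→d19:-→d20:-→d21:-→d22:-→d23:-→d24:H1  best=H1
  ? 194.235.13.3  path d0:H1→d1:-→d2:-→d3:-→d4:-→d5:-→d6:-→d7:-→d8:-→d9:-→d10:-→d11:-→d12:-→d13:-→d14:-→d15:-→d16:-→d17:-→d18:-→d19:-→d20:-→d21:-→d22:-→d23:-→d24:H1  best=H1
  add 90.64.0.0/10 -> H2 at depth 10
  ? 194.235.13.235  path d0:H1→d1:-→d2:-→d3:-→d4:-→d5:-→d6:-→d7:-→d8:-→d9:-→d10:-→d11:-→d12:-→d13:-→d14:-→d15:-→d16:-→d17:-→d18:-→d19:-→d20:-→d21:-→d22:-→d23:-→d24:H1  best=H1
  del 90.64.0.0/10 (clear depth 10)
  add 90.69.173.122/32 -> H1 at depth 32
  add 192.0.0.0/5 -> H1 at depth 5
  ? 194.235.13.4  path d0:H1→d1:-→d2:-→d3:-→d4:-→d5:H1→d6:-→d7:-→d8:-→d9:-→d10:-→d11:-→d12:-→d13:-→d14:-→d15:-→d16:-→d17:-→d18:-→d19:-→d20:-→d21:-→d22:-→d23:-→d24:H1  best=H1
  ? 140.202.109.254  path d0:H1→d1:-  best=H1
  ? 194.235.13.28  path d0:H1→d1:-→d2:-→d3:-→d4:-→d5:H1→d6:-→d7:-→d8:-→d9:-→d10:-→d11:-→d12:-→d13:-→d14:-→d15:-→d16:-→d17:-→d18:-→d19:-→d20:-→d21:-→d22:-→d23:-→d24:H1  best=H1
  add 96.83.82.0/23 -> H0 at depth 23
  ? 192.3.95.24  path d0:H1→d1:-→d2:-→d3:-→d4:-→d5:H1→d6:-  best=H1
  add 90.69.160.0/20 -> H1 at depth 20
  add 128.0.0.0/1 -> H2 at depth 1
  add 96.64.0.0/10 -> H1 at depth 10

== LOOKUPS ==
["H2","no-route","H0","H1","H1","H1","H1","H1","H1","H1"]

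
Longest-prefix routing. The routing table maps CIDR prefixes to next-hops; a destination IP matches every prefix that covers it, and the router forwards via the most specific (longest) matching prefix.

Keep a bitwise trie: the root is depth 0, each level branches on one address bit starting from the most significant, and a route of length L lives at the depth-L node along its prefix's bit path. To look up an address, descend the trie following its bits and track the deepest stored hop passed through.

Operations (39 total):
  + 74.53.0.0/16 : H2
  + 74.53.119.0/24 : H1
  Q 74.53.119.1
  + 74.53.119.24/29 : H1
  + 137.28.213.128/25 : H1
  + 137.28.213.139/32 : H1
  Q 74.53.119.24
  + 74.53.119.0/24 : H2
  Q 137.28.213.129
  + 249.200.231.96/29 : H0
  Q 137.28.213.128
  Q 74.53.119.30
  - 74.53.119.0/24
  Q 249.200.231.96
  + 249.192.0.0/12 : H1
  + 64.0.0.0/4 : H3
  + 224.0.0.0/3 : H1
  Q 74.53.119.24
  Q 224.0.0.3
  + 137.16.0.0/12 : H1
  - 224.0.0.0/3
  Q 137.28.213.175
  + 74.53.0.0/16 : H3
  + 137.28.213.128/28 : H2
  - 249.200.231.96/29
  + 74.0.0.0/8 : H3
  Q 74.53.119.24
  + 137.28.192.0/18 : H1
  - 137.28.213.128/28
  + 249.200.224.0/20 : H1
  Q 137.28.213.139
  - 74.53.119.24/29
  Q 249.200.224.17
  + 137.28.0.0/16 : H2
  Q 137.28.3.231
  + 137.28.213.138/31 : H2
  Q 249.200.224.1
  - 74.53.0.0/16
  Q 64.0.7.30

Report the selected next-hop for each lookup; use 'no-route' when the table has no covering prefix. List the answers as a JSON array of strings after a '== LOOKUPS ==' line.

Process each operation:
  add 74.53.0.0/16 -> H2 at depth 16
  add 74.53.119.0/24 -> H1 at depth 24
  ? 74.53.119.1  path d0:-→d1:-→d2:-→d3:-→d4:-→d5:-→d6:-→d7:-→d8:-→d9:-→d10:-→d11:-→d12:-→d13:-→d14:-→d15:-→d16:H2→d17:-→d18:-→d19:-→d20:-→d21:-→d22:-→d23:-→d24:H1  best=H1
  add 74.53.119.24/29 -> H1 at depth 29
  add 137.28.213.128/25 -> H1 at depth 25
  add 137.28.213.139/32 -> H1 at depth 32
  ? 74.53.119.24  path d0:-→d1:-→d2:-→d3:-→d4:-→d5:-→d6:-→d7:-→d8:-→d9:-→d10:-→d11:-→d12:-→d13:-→d14:-→d15:-→d16:H2→d17:-→d18:-→d19:-→d20:-→d21:-→d22:-→d23:-→d24:H1→d25:-→d26:-→d27:-→d28:-→d29:H1  best=H1
  add 74.53.119.0/24 -> H2 at depth 24
  ? 137.28.213.129  path d0:-→d1:-→d2:-→d3:-→d4:-→d5:-→d6:-→d7:-→d8:-→d9:-→d10:-→d11:-→d12:-→d13:-→d14:-→d15:-→d16:-→d17:-→d18:-→d19:-→d20:-→d21:-→d22:-→d23:-→d24:-→d25:H1→d26:-→d27:-→d28:-  best=H1
  add 249.200.231.96/29 -> H0 at depth 29
  ? 137.28.213.128  path d0:-→d1:-→d2:-→d3:-→d4:-→d5:-→d6:-→d7:-→d8:-→d9:-→d10:-→d11:-→d12:-→d13:-→d14:-→d15:-→d16:-→d17:-→d18:-→d19:-→d20:-→d21:-→d22:-→d23:-→d24:-→d25:H1→d26:-→d27:-→d28:-  best=H1
  ? 74.53.119.30  path d0:-→d1:-→d2:-→d3:-→d4:-→d5:-→d6:-→d7:-→d8:-→d9:-→d10:-→d11:-→d12:-→d13:-→d14:-→d15:-→d16:H2→d17:-→d18:-→d19:-→d20:-→d21:-→d22:-→d23:-→d24:H2→d25:-→d26:-→d27:-→d28:-→d29:H1  best=H1
  del 74.53.119.0/24 (clear depth 24)
  ? 249.200.231.96  path d0:-→d1:-→d2:-→d3:-→d4:-→d5:-→d6:-→d7:-→d8:-→d9:-→d10:-→d11:-→d12:-→d13:-→d14:-→d15:-→d16:-→d17:-→d18:-→d19:-→d20:-→d21:-→d22:-→d23:-→d24:-→d25:-→d26:-→d27:-→d28:-→d29:H0  best=H0
  add 249.192.0.0/12 -> H1 at depth 12
  add 64.0.0.0/4 -> H3 at depth 4
  add 224.0.0.0/3 -> H1 at depth 3
  ? 74.53.119.24  path d0:-→d1:-→d2:-→d3:-→d4:H3→d5:-→d6:-→d7:-→d8:-→d9:-→d10:-→d11:-→d12:-→d13:-→d14:-→d15:-→d16:H2→d17:-→d18:-→d19:-→d20:-→d21:-→d22:-→d23:-→d24:-→d25:-→d26:-→d27:-→d28:-→d29:H1  best=H1
  ? 224.0.0.3  path d0:-→d1:-→d2:-→d3:H1  best=H1
  add 137.16.0.0/12 -> H1 at depth 12
  del 224.0.0.0/3 (clear depth 3)
  ? 137.28.213.175  path d0:-→d1:-→d2:-→d3:-→d4:-→d5:-→d6:-→d7:-→d8:-→d9:-→d10:-→d11:-→d12:H1→d13:-→d14:-→d15:-→d16:-→d17:-→d18:-→d19:-→d20:-→d21:-→d22:-→d23:-→d24:-→d25:H1→d26:-  best=H1
  add 74.53.0.0/16 -> H3 at depth 16
  add 137.28.213.128/28 -> H2 at depth 28
  del 249.200.231.96/29 (clear depth 29)
  add 74.0.0.0/8 -> H3 at depth 8
  ? 74.53.119.24  path d0:-→d1:-→d2:-→d3:-→d4:H3→d5:-→d6:-→d7:-→d8:H3→d9:-→d10:-→d11:-→d12:-→d13:-→d14:-→d15:-→d16:H3→d17:-→d18:-→d19:-→d20:-→d21:-→d22:-→d23:-→d24:-→d25:-→d26:-→d27:-→d28:-→d29:H1  best=H1
  add 137.28.192.0/18 -> H1 at depth 18
  del 137.28.213.128/28 (clear depth 28)
  add 249.200.224.0/20 -> H1 at depth 20
  ? 137.28.213.139  path d0:-→d1:-→d2:-→d3:-→d4:-→d5:-→d6:-→d7:-→d8:-→d9:-→d10:-→d11:-→d12:H1→d13:-→d14:-→d15:-→d16:-→d17:-→d18:H1→d19:-→d20:-→d21:-→d22:-→d23:-→d24:-→d25:H1→d26:-→d27:-→d28:-→d29:-→d30:-→d31:-→d32:H1  best=H1
  del 74.53.119.24/29 (clear depth 29)
  ? 249.200.224.17  path d0:-→d1:-→d2:-→d3:-→d4:-→d5:-→d6:-→d7:-→d8:-→d9:-→d10:-→d11:-→d12:H1→d13:-→d14:-→d15:-→d16:-→d17:-→d18:-→d19:-→d20:H1→d21:-  best=H1
  add 137.28.0.0/16 -> H2 at depth 16
  ? 137.28.3.231  path d0:-→d1:-→d2:-→d3:-→d4:-→d5:-→d6:-→d7:-→d8:-→d9:-→d10:-→d11:-→d12:H1→d13:-→d14:-→d15:-→d16:H2  best=H2
  add 137.28.213.138/31 -> H2 at depth 31
  ? 249.200.224.1  path d0:-→d1:-→d2:-→d3:-→d4:-→d5:-→d6:-→d7:-→d8:-→d9:-→d10:-→d11:-→d12:H1→d13:-→d14:-→d15:-→d16:-→d17:-→d18:-→d19:-→d20:H1→d21:-  best=H1
  del 74.53.0.0/16 (clear depth 16)
  ? 64.0.7.30  path d0:-→d1:-→d2:-→d3:-→d4:H3  best=H3

== LOOKUPS ==
["H1","H1","H1","H1","H1","H0","H1","H1","H1","H1","H1","H1","H2","H1","H3"]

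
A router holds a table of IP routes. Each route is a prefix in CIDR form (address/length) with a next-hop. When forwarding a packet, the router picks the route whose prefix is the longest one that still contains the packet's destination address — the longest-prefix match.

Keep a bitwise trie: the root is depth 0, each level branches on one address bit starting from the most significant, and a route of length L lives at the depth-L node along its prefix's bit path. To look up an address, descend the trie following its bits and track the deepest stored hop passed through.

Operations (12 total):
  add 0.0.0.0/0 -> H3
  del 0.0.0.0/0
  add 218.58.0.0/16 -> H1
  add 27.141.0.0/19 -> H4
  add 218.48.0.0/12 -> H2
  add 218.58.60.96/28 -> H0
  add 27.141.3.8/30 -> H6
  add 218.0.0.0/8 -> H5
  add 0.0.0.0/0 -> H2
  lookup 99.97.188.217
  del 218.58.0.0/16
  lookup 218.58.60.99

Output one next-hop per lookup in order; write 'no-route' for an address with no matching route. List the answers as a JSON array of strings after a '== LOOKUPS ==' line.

Apply in order:
  + 0.0.0.0/0 (H3) depth=0
  del 0.0.0.0/0 (clear depth 0)
  + 218.58.0.0/16 (H1) depth=16
  + 27.141.0.0/19 (H4) depth=19
  + 218.48.0.0/12 (H2) depth=12
  + 218.58.60.96/28 (H0) depth=28
  + 27.141.3.8/30 (H6) depth=30
  + 218.0.0.0/8 (H5) depth=8
  + 0.0.0.0/0 (H2) depth=0
  Q 99.97.188.217: descend 0 ; hops seen [H2] ; pick H2
  del 218.58.0.0/16 (clear depth 16)
  Q 218.58.60.99: descend 1101101000111010001111000110 ; hops seen [H2,H5,H2,H0] ; pick H0

== LOOKUPS ==
["H2","H0"]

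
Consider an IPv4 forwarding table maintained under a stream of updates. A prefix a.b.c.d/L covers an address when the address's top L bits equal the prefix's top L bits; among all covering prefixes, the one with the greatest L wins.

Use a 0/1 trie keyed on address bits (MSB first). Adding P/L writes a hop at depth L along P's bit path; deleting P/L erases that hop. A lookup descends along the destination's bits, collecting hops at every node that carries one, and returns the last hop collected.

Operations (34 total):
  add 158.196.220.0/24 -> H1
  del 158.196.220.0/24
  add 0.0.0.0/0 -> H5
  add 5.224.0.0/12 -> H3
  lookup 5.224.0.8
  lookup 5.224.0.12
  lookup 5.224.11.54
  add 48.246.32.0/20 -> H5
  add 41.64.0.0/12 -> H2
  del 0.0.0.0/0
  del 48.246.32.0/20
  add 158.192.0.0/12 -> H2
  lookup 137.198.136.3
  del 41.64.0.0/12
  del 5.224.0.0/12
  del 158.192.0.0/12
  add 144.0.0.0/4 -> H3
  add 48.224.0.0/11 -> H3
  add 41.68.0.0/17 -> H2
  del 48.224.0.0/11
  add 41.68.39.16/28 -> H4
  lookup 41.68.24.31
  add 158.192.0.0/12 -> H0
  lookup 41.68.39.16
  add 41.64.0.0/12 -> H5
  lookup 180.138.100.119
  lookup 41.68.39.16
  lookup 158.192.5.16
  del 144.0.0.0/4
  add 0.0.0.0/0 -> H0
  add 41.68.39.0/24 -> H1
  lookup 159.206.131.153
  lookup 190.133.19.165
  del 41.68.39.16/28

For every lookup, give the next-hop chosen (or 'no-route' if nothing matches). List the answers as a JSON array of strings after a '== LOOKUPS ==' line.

Apply in order:
  + 158.196.220.0/24 (H1) depth=24
  del 158.196.220.0/24 (clear depth 24)
  + 0.0.0.0/0 (H5) depth=0
  + 5.224.0.0/12 (H3) depth=12
  Q 5.224.0.8: descend 000001011110 ; hops seen [H5,H3] ; pick H3
  Q 5.224.0.12: descend 000001011110 ; hops seen [H5,H3] ; pick H3
  Q 5.224.11.54: descend 000001011110 ; hops seen [H5,H3] ; pick H3
  + 48.246.32.0/20 (H5) depth=20
  + 41.64.0.0/12 (H2) depth=12
  del 0.0.0.0/0 (clear depth 0)
  del 48.246.32.0/20 (clear depth 20)
  + 158.192.0.0/12 (H2) depth=12
  Q 137.198.136.3: descend 100 ; hops seen [∅] ; pick no-route
  del 41.64.0.0/12 (clear depth 12)
  del 5.224.0.0/12 (clear depth 12)
  del 158.192.0.0/12 (clear depth 12)
  + 144.0.0.0/4 (H3) depth=4
  + 48.224.0.0/11 (H3) depth=11
  + 41.68.0.0/17 (H2) depth=17
  del 48.224.0.0/11 (clear depth 11)
  + 41.68.39.16/28 (H4) depth=28
  Q 41.68.24.31: descend 001010010100010000 ; hops seen [H2] ; pick H2
  + 158.192.0.0/12 (H0) depth=12
  Q 41.68.39.16: descend 0010100101000100001001110001 ; hops seen [H2,H4] ; pick H4
  + 41.64.0.0/12 (H5) depth=12
  Q 180.138.100.119: descend 10 ; hops seen [∅] ; pick no-route
  Q 41.68.39.16: descend 0010100101000100001001110001 ; hops seen [H5,H2,H4] ; pick H4
  Q 158.192.5.16: descend 1001111011000 ; hops seen [H3,H0] ; pick H0
  del 144.0.0.0/4 (clear depth 4)
  + 0.0.0.0/0 (H0) depth=0
  + 41.68.39.0/24 (H1) depth=24
  Q 159.206.131.153: descend 1001111 ; hops seen [H0] ; pick H0
  Q 190.133.19.165: descend 10 ; hops seen [H0] ; pick H0
  del 41.68.39.16/28 (clear depth 28)

== LOOKUPS ==
["H3","H3","H3","no-route","H2","H4","no-route","H4","H0","H0","H0"]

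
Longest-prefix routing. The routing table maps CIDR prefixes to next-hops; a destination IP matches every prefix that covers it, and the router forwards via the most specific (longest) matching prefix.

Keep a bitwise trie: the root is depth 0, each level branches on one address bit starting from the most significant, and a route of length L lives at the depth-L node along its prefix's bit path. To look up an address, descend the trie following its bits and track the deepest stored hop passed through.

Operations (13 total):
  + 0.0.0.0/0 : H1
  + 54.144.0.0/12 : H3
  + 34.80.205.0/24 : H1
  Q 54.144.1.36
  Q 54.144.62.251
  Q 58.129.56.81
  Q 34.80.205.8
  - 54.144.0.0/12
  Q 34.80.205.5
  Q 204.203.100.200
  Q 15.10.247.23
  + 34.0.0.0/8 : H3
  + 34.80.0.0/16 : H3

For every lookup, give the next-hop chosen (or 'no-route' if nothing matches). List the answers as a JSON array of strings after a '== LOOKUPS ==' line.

Apply in order:
  add 0.0.0.0/0 -> H1 at depth 0
  add 54.144.0.0/12 -> H3 at depth 12
  add 34.80.205.0/24 -> H1 at depth 24
  ? 54.144.1.36  path d0:H1→d1:-→d2:-→d3:-→d4:-→d5:-→d6:-→d7:-→d8:-→d9:-→d10:-→d11:-→d12:H3  best=H3
  ? 54.144.62.251  path d0:H1→d1:-→d2:-→d3:-→d4:-→d5:-→d6:-→d7:-→d8:-→d9:-→d10:-→d11:-→d12:H3  best=H3
  ? 58.129.56.81  path d0:H1→d1:-→d2:-→d3:-→d4:-  best=H1
  ? 34.80.205.8  path d0:H1→d1:-→d2:-→d3:-→d4:-→d5:-→d6:-→d7:-→d8:-→d9:-→d10:-→d11:-→d12:-→d13:-→d14:-→d15:-→d16:-→d17:-→d18:-→d19:-→d20:-→d21:-→d22:-→d23:-→d24:H1  best=H1
  del 54.144.0.0/12 (clear depth 12)
  ? 34.80.205.5  path d0:H1→d1:-→d2:-→d3:-→d4:-→d5:-→d6:-→d7:-→d8:-→d9:-→d10:-→d11:-→d12:-→d13:-→d14:-→d15:-→d16:-→d17:-→d18:-→d19:-→d20:-→d21:-→d22:-→d23:-→d24:H1  best=H1
  ? 204.203.100.200  path d0:H1  best=H1
  ? 15.10.247.23  path d0:H1→d1:-→d2:-  best=H1
  add 34.0.0.0/8 -> H3 at depth 8
  add 34.80.0.0/16 -> H3 at depth 16

== LOOKUPS ==
["H3","H3","H1","H1","H1","H1","H1"]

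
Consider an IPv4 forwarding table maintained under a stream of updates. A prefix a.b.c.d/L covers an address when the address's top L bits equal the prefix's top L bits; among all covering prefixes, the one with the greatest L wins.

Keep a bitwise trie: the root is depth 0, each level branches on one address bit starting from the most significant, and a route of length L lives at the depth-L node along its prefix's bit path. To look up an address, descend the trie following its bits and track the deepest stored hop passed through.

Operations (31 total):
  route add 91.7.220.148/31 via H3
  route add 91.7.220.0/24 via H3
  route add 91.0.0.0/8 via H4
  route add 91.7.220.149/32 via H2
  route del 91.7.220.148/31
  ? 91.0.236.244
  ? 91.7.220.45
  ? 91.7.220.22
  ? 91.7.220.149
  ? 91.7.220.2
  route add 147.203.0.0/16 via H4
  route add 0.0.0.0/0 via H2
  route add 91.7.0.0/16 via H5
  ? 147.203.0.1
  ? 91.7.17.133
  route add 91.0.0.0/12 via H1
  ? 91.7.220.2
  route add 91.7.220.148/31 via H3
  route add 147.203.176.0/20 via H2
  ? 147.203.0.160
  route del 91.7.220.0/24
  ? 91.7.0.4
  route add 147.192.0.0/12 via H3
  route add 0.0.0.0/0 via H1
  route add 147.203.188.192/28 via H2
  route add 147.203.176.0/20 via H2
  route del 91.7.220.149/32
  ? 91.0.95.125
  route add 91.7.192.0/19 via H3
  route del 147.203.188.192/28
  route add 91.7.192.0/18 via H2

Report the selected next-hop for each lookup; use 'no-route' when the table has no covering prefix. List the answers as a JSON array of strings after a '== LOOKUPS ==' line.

Process each operation:
  + 91.7.220.148/31 (H3) depth=31
  + 91.7.220.0/24 (H3) depth=24
  + 91.0.0.0/8 (H4) depth=8
  + 91.7.220.149/32 (H2) depth=32
  - 91.7.220.148/31 clear@31
  ? 91.0.236.244  path d0:-→d1:-→d2:-→d3:-→d4:-→d5:-→d6:-→d7:-→d8:H4→d9:-→d10:-→d11:-→d12:-→d13:-  best=H4
  ? 91.7.220.45  path d0:-→d1:-→d2:-→d3:-→d4:-→d5:-→d6:-→d7:-→d8:H4→d9:-→d10:-→d11:-→d12:-→d13:-→d14:-→d15:-→d16:-→d17:-→d18:-→d19:-→d20:-→d21:-→d22:-→d23:-→d24:H3  best=H3
  ? 91.7.220.22  path d0:-→d1:-→d2:-→d3:-→d4:-→d5:-→d6:-→d7:-→d8:H4→d9:-→d10:-→d11:-→d12:-→d13:-→d14:-→d15:-→d16:-→d17:-→d18:-→d19:-→d20:-→d21:-→d22:-→d23:-→d24:H3  best=H3
  ? 91.7.220.149  path d0:-→d1:-→d2:-→d3:-→d4:-→d5:-→d6:-→d7:-→d8:H4→d9:-→d10:-→d11:-→d12:-→d13:-→d14:-→d15:-→d16:-→d17:-→d18:-→d19:-→d20:-→d21:-→d22:-→d23:-→d24:H3→d25:-→d26:-→d27:-→d28:-→d29:-→d30:-→d31:-→d32:H2  best=H2
  ? 91.7.220.2  path d0:-→d1:-→d2:-→d3:-→d4:-→d5:-→d6:-→d7:-→d8:H4→d9:-→d10:-→d11:-→d12:-→d13:-→d14:-→d15:-→d16:-→d17:-→d18:-→d19:-→d20:-→d21:-→d22:-→d23:-→d24:H3  best=H3
  + 147.203.0.0/16 (H4) depth=16
  + 0.0.0.0/0 (H2) depth=0
  + 91.7.0.0/16 (H5) depth=16
  ? 147.203.0.1  path d0:H2→d1:-→d2:-→d3:-→d4:-→d5:-→d6:-→d7:-→d8:-→d9:-→d10:-→d11:-→d12:-→d13:-→d14:-→d15:-→d16:H4  best=H4
  ? 91.7.17.133  path d0:H2→d1:-→d2:-→d3:-→d4:-→d5:-→d6:-→d7:-→d8:H4→d9:-→d10:-→d11:-→d12:-→d13:-→d14:-→d15:-→d16:H5  best=H5
  + 91.0.0.0/12 (H1) depth=12
  ? 91.7.220.2  path d0:H2→d1:-→d2:-→d3:-→d4:-→d5:-→d6:-→d7:-→d8:H4→d9:-→d10:-→d11:-→d12:H1→d13:-→d14:-→d15:-→d16:H5→d17:-→d18:-→d19:-→d20:-→d21:-→d22:-→d23:-→d24:H3  best=H3
  + 91.7.220.148/31 (H3) depth=31
  + 147.203.176.0/20 (H2) depth=20
  ? 147.203.0.160  path d0:H2→d1:-→d2:-→d3:-→d4:-→d5:-→d6:-→d7:-→d8:-→d9:-→d10:-→d11:-→d12:-→d13:-→d14:-→d15:-→d16:H4  best=H4
  - 91.7.220.0/24 clear@24
  ? 91.7.0.4  path d0:H2→d1:-→d2:-→d3:-→d4:-→d5:-→d6:-→d7:-→d8:H4→d9:-→d10:-→d11:-→d12:H1→d13:-→d14:-→d15:-→d16:H5  best=H5
  + 147.192.0.0/12 (H3) depth=12
  + 0.0.0.0/0 (H1) depth=0
  + 147.203.188.192/28 (H2) depth=28
  + 147.203.176.0/20 (H2) depth=20
  - 91.7.220.149/32 clear@32
  ? 91.0.95.125  path d0:H1→d1:-→d2:-→d3:-→d4:-→d5:-→d6:-→d7:-→d8:H4→d9:-→d10:-→d11:-→d12:H1→d13:-  best=H1
  + 91.7.192.0/19 (H3) depth=19
  - 147.203.188.192/28 clear@28
  + 91.7.192.0/18 (H2) depth=18

== LOOKUPS ==
["H4","H3","H3","H2","H3","H4","H5","H3","H4","H5","H1"]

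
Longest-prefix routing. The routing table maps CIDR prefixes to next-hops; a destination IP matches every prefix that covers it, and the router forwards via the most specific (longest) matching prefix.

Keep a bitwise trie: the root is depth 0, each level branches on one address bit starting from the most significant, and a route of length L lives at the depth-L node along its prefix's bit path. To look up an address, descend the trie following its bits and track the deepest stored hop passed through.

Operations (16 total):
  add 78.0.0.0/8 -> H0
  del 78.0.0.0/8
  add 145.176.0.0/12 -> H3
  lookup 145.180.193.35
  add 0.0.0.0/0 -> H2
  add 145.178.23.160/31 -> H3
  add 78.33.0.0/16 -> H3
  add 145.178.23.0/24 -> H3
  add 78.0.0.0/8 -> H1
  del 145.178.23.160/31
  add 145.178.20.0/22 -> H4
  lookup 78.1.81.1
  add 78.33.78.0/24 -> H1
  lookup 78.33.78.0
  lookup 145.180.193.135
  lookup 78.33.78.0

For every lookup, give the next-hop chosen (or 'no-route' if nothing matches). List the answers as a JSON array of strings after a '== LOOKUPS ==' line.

Trace:
  add 78.0.0.0/8 -> H0 at depth 8
  del 78.0.0.0/8 (clear depth 8)
  add 145.176.0.0/12 -> H3 at depth 12
  ? 145.180.193.35  path d0:-→d1:-→d2:-→d3:-→d4:-→d5:-→d6:-→d7:-→d8:-→d9:-→d10:-→d11:-→d12:H3  best=H3
  add 0.0.0.0/0 -> H2 at depth 0
  add 145.178.23.160/31 -> H3 at depth 31
  add 78.33.0.0/16 -> H3 at depth 16
  add 145.178.23.0/24 -> H3 at depth 24
  add 78.0.0.0/8 -> H1 at depth 8
  del 145.178.23.160/31 (clear depth 31)
  add 145.178.20.0/22 -> H4 at depth 22
  ? 78.1.81.1  path d0:H2→d1:-→d2:-→d3:-→d4:-→d5:-→d6:-→d7:-→d8:H1→d9:-→d10:-  best=H1
  add 78.33.78.0/24 -> H1 at depth 24
  ? 78.33.78.0  path d0:H2→d1:-→d2:-→d3:-→d4:-→d5:-→d6:-→d7:-→d8:H1→d9:-→d10:-→d11:-→d12:-→d13:-→d14:-→d15:-→d16:H3→d17:-→d18:-→d19:-→d20:-→d21:-→d22:-→d23:-→d24:H1  best=H1
  ? 145.180.193.135  path d0:H2→d1:-→d2:-→d3:-→d4:-→d5:-→d6:-→d7:-→d8:-→d9:-→d10:-→d11:-→d12:H3→d13:-  best=H3
  ? 78.33.78.0  path d0:H2→d1:-→d2:-→d3:-→d4:-→d5:-→d6:-→d7:-→d8:H1→d9:-→d10:-→d11:-→d12:-→d13:-→d14:-→d15:-→d16:H3→d17:-→d18:-→d19:-→d20:-→d21:-→d22:-→d23:-→d24:H1  best=H1

== LOOKUPS ==
["H3","H1","H1","H3","H1"]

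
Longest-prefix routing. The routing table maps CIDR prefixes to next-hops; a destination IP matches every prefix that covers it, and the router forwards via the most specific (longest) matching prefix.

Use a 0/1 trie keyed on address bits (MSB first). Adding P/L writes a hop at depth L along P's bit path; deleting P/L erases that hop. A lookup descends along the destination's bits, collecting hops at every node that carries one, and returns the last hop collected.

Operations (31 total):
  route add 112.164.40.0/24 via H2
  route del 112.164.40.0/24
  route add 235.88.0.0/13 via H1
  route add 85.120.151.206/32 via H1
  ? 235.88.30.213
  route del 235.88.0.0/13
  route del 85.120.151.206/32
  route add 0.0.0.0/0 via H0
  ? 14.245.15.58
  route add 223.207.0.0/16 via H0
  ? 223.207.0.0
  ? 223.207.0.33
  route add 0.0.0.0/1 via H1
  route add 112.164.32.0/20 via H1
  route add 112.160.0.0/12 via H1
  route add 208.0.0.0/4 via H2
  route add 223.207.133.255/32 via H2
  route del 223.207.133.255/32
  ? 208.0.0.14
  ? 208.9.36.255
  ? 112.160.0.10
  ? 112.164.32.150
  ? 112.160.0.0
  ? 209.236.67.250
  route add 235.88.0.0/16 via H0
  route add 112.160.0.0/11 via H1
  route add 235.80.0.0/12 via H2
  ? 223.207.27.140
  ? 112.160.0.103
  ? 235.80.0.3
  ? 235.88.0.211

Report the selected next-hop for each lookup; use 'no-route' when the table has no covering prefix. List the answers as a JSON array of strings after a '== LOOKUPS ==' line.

Apply in order:
  + 112.164.40.0/24 (H2) depth=24
  del 112.164.40.0/24 (clear depth 24)
  + 235.88.0.0/13 (H1) depth=13
  + 85.120.151.206/32 (H1) depth=32
  lookup 235.88.30.213: bits 1110101101011 walk d0:-→d1:-→d2:-→d3:-→d4:-→d5:-→d6:-→d7:-→d8:-→d9:-→d10:-→d11:-→d12:-→d13:H1 -> H1
  del 235.88.0.0/13 (clear depth 13)
  del 85.120.151.206/32 (clear depth 32)
  + 0.0.0.0/0 (H0) depth=0
  lookup 14.245.15.58: bits 0 walk d0:H0→d1:- -> H0
  + 223.207.0.0/16 (H0) depth=16
  lookup 223.207.0.0: bits 1101111111001111 walk d0:H0→d1:-→d2:-→d3:-→d4:-→d5:-→d6:-→d7:-→d8:-→d9:-→d10:-→d11:-→d12:-→d13:-→d14:-→d15:-→d16:H0 -> H0
  lookup 223.207.0.33: bits 1101111111001111 walk d0:H0→d1:-→d2:-→d3:-→d4:-→d5:-→d6:-→d7:-→d8:-→d9:-→d10:-→d11:-→d12:-→d13:-→d14:-→d15:-→d16:H0 -> H0
  + 0.0.0.0/1 (H1) depth=1
  + 112.164.32.0/20 (H1) depth=20
  + 112.160.0.0/12 (H1) depth=12
  + 208.0.0.0/4 (H2) depth=4
  + 223.207.133.255/32 (H2) depth=32
  del 223.207.133.255/32 (clear depth 32)
  lookup 208.0.0.14: bits 1101 walk d0:H0→d1:-→d2:-→d3:-→d4:H2 -> H2
  lookup 208.9.36.255: bits 1101 walk d0:H0→d1:-→d2:-→d3:-→d4:H2 -> H2
  lookup 112.160.0.10: bits 0111000010100 walk d0:H0→d1:H1→d2:-→d3:-→d4:-→d5:-→d6:-→d7:-→d8:-→d9:-→d10:-→d11:-→d12:H1→d13:- -> H1
  lookup 112.164.32.150: bits 01110000101001000010 walk d0:H0→d1:H1→d2:-→d3:-→d4:-→d5:-→d6:-→d7:-→d8:-→d9:-→d10:-→d11:-→d12:H1→d13:-→d14:-→d15:-→d16:-→d17:-→d18:-→d19:-→d20:H1 -> H1
  lookup 112.160.0.0: bits 0111000010100 walk d0:H0→d1:H1→d2:-→d3:-→d4:-→d5:-→d6:-→d7:-→d8:-→d9:-→d10:-→d11:-→d12:H1→d13:- -> H1
  lookup 209.236.67.250: bits 1101 walk d0:H0→d1:-→d2:-→d3:-→d4:H2 -> H2
  + 235.88.0.0/16 (H0) depth=16
  + 112.160.0.0/11 (H1) depth=11
  + 235.80.0.0/12 (H2) depth=12
  lookup 223.207.27.140: bits 1101111111001111 walk d0:H0→d1:-→d2:-→d3:-→d4:H2→d5:-→d6:-→d7:-→d8:-→d9:-→d10:-→d11:-→d12:-→d13:-→d14:-→d15:-→d16:H0 -> H0
  lookup 112.160.0.103: bits 0111000010100 walk d0:H0→d1:H1→d2:-→d3:-→d4:-→d5:-→d6:-→d7:-→d8:-→d9:-→d10:-→d11:H1→d12:H1→d13:- -> H1
  lookup 235.80.0.3: bits 111010110101 walk d0:H0→d1:-→d2:-→d3:-→d4:-→d5:-→d6:-→d7:-→d8:-→d9:-→d10:-→d11:-→d12:H2 -> H2
  lookup 235.88.0.211: bits 1110101101011000 walk d0:H0→d1:-→d2:-→d3:-→d4:-→d5:-→d6:-→d7:-→d8:-→d9:-→d10:-→d11:-→d12:H2→d13:-→d14:-→d15:-→d16:H0 -> H0

== LOOKUPS ==
["H1","H0","H0","H0","H2","H2","H1","H1","H1","H2","H0","H1","H2","H0"]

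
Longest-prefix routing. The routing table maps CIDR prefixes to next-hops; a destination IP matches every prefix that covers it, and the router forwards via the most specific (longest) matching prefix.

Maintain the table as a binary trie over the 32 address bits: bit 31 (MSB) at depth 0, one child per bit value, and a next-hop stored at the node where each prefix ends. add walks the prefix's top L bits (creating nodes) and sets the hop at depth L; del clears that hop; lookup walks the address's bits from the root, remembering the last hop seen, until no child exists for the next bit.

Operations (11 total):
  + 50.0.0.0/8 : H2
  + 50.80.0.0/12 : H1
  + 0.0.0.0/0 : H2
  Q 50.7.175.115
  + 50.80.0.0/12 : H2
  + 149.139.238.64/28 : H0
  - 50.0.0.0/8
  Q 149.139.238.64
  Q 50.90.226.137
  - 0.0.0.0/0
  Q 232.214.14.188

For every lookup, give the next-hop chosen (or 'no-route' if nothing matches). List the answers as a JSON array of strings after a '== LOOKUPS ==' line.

Process each operation:
  + 50.0.0.0/8 (H2) depth=8
  + 50.80.0.0/12 (H1) depth=12
  + 0.0.0.0/0 (H2) depth=0
  Q 50.7.175.115: descend 001100100 ; hops seen [H2,H2] ; pick H2
  + 50.80.0.0/12 (H2) depth=12
  + 149.139.238.64/28 (H0) depth=28
  del 50.0.0.0/8 (clear depth 8)
  Q 149.139.238.64: descend 1001010110001011111011100100 ; hops seen [H2,H0] ; pick H0
  Q 50.90.226.137: descend 001100100101 ; hops seen [H2,H2] ; pick H2
  del 0.0.0.0/0 (clear depth 0)
  Q 232.214.14.188: descend 1 ; hops seen [∅] ; pick no-route

== LOOKUPS ==
["H2","H0","H2","no-route"]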